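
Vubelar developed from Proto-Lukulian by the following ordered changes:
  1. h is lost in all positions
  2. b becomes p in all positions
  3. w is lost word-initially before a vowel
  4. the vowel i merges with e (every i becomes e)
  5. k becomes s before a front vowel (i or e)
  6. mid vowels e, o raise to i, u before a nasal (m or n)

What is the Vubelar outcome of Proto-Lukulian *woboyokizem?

opoyosezim

Vubelar: *woboyokizem
  woboyokizem (rule 1 does not apply)
  woboyokizem → wopoyokizem   [unconditioned shift]
  wopoyokizem → opoyokizem   [glide loss]
  opoyokizem → opoyokezem   [vowel merger]
  opoyokezem → opoyosezem   [palatalisation]
  opoyosezem → opoyosezim   [pre-nasal raising]
  giving Vubelar opoyosezim.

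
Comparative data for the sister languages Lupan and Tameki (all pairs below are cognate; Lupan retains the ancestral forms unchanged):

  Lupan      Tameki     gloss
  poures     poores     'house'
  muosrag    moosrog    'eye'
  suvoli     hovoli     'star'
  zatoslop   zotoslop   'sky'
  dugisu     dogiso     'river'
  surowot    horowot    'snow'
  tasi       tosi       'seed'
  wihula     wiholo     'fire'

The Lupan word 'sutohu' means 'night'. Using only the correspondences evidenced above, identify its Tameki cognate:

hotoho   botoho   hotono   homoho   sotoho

suvoli ~ hovoli, surowot ~ horowot — Lupan s corresponds to Tameki h word-initially before a back vowel.
dugisu ~ dogiso, wihula ~ wiholo — Lupan u corresponds to Tameki o after a consonant, before a consonant other than r, m, n, p, b, f, v.
dugisu ~ dogiso — Lupan u corresponds to Tameki o word-finally.
Applying these to Lupan 'sutohu':
  sutohu → hutohu   (s→h word-initially before a back vowel)
  hutohu → hotohu   (u→o after a consonant, before a consonant other than r, m, n, p, b, f, v)
  hotohu → hotoho   (u→o word-finally)
So the Tameki cognate is 'hotoho'.

hotoho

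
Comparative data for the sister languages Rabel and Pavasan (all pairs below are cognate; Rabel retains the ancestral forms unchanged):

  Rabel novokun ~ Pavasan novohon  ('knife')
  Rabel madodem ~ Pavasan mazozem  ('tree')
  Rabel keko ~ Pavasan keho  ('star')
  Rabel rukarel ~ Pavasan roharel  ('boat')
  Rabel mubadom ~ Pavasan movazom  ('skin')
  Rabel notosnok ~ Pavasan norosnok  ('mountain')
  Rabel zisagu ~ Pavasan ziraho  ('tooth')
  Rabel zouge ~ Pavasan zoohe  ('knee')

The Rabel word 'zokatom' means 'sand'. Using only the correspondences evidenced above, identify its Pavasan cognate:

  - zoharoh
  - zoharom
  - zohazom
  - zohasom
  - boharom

zoharom

rukarel ~ roharel — Rabel k corresponds to Pavasan h between vowels (before a back vowel).
notosnok ~ norosnok — Rabel t corresponds to Pavasan r between vowels (before a back vowel).
Applying these to Rabel 'zokatom':
  zokatom → zohatom   (k→h between vowels (before a back vowel))
  zohatom → zoharom   (t→r between vowels (before a back vowel))
So the Pavasan cognate is 'zoharom'.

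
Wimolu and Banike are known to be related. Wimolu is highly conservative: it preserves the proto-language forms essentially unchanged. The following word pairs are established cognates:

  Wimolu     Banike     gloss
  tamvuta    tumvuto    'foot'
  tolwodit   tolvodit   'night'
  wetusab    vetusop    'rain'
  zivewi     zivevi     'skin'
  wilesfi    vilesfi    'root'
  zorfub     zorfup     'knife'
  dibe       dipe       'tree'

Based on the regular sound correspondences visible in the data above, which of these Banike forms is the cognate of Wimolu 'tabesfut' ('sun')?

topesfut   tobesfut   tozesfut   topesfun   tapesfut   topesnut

topesfut

wetusab ~ vetusop — Wimolu a corresponds to Banike o after a consonant, before a labial obstruent.
dibe ~ dipe — Wimolu b corresponds to Banike p between vowels (before a front vowel).
Applying these to Wimolu 'tabesfut':
  tabesfut → tobesfut   (a→o after a consonant, before a labial obstruent)
  tobesfut → topesfut   (b→p between vowels (before a front vowel))
So the Banike cognate is 'topesfut'.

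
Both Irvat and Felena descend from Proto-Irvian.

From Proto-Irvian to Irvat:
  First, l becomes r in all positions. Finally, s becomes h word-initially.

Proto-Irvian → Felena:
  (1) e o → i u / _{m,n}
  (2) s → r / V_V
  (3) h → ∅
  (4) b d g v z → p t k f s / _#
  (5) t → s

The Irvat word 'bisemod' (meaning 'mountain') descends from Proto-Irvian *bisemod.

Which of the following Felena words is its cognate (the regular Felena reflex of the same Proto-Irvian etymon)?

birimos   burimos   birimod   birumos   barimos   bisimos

Felena: *bisemod
  bisemod → bisimod   [pre-nasal raising]
  bisimod → birimod   [rhotacism]
  birimod (rule 3 does not apply)
  birimod → birimot   [final devoicing]
  birimot → birimos   [unconditioned shift]
  giving Felena birimos.
Only 'birimos' matches the regular Felena development of *bisemod.

birimos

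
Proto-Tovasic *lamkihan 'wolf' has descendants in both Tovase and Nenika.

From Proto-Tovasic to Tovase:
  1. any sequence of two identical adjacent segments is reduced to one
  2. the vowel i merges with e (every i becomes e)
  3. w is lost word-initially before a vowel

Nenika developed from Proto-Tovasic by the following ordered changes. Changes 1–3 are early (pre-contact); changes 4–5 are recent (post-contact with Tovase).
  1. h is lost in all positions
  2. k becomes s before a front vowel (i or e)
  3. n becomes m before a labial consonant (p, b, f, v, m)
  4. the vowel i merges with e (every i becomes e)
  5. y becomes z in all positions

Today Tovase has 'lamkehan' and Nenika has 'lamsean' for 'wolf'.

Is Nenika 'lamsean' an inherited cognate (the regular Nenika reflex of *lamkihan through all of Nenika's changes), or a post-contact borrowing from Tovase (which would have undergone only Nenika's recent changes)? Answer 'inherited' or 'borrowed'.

inherited

If inherited, *lamkihan would pass through all of Nenika's changes:
Nenika: *lamkihan > lamkian > lamsian > lamsean  (by h-loss, palatalisation, vowel merger)
If borrowed from Tovase 'lamkehan' after the early changes, it would undergo only the recent ones:
  rule 4 (vowel merger): no change (lamkehan)
  rule 5 (unconditioned shift): no change (lamkehan)
  ⇒ as a loan: lamkehan
Nenika 'lamsean' matches the inherited outcome exactly, so it is an inherited cognate, not a loan.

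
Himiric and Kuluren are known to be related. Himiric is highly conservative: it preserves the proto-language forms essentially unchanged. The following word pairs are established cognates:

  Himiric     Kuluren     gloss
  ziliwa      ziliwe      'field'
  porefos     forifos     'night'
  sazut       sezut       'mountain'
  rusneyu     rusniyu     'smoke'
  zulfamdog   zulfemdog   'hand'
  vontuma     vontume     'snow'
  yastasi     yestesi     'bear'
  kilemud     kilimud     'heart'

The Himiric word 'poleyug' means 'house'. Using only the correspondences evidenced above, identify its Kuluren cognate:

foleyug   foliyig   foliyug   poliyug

porefos ~ forifos — Himiric p corresponds to Kuluren f word-initially before a back vowel.
rusneyu ~ rusniyu — Himiric e corresponds to Kuluren i after a consonant, before a consonant other than r, m, n, p, b, f, v.
Applying these to Himiric 'poleyug':
  poleyug → foleyug   (p→f word-initially before a back vowel)
  foleyug → foliyug   (e→i after a consonant, before a consonant other than r, m, n, p, b, f, v)
So the Kuluren cognate is 'foliyug'.

foliyug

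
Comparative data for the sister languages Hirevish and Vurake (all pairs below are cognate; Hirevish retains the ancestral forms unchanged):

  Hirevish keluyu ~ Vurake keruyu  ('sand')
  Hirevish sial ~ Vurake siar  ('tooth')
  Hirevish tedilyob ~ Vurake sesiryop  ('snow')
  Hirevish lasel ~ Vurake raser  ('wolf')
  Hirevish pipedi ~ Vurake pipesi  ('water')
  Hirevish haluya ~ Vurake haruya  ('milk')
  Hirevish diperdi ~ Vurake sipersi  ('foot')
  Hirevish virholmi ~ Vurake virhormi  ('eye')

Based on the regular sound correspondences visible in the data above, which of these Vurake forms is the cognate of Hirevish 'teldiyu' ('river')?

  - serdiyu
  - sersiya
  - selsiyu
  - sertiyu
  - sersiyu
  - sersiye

tedilyob ~ sesiryop — Hirevish t corresponds to Vurake s word-initially before a front vowel.
tedilyob ~ sesiryop — Hirevish l corresponds to Vurake r after a vowel, before a consonant other than r, m, n, p, b, f, v.
diperdi ~ sipersi — Hirevish d corresponds to Vurake s after a consonant, before a front vowel.
Applying these to Hirevish 'teldiyu':
  teldiyu → seldiyu   (t→s word-initially before a front vowel)
  seldiyu → serdiyu   (l→r after a vowel, before a consonant other than r, m, n, p, b, f, v)
  serdiyu → sersiyu   (d→s after a consonant, before a front vowel)
So the Vurake cognate is 'sersiyu'.

sersiyu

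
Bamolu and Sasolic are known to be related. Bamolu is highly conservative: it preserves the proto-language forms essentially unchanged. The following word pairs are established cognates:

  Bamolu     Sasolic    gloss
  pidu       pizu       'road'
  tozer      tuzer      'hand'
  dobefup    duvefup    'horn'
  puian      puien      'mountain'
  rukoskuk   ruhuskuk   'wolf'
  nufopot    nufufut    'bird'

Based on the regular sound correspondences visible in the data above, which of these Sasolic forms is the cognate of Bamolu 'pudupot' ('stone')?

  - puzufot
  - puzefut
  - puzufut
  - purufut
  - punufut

pidu ~ pizu — Bamolu d corresponds to Sasolic z between vowels (before a back vowel).
nufopot ~ nufufut — Bamolu p corresponds to Sasolic f between vowels (before a back vowel).
tozer ~ tuzer, rukoskuk ~ ruhuskuk — Bamolu o corresponds to Sasolic u after a consonant, before a consonant other than r, m, n, p, b, f, v.
Applying these to Bamolu 'pudupot':
  pudupot → puzupot   (d→z between vowels (before a back vowel))
  puzupot → puzufot   (p→f between vowels (before a back vowel))
  puzufot → puzufut   (o→u after a consonant, before a consonant other than r, m, n, p, b, f, v)
So the Sasolic cognate is 'puzufut'.

puzufut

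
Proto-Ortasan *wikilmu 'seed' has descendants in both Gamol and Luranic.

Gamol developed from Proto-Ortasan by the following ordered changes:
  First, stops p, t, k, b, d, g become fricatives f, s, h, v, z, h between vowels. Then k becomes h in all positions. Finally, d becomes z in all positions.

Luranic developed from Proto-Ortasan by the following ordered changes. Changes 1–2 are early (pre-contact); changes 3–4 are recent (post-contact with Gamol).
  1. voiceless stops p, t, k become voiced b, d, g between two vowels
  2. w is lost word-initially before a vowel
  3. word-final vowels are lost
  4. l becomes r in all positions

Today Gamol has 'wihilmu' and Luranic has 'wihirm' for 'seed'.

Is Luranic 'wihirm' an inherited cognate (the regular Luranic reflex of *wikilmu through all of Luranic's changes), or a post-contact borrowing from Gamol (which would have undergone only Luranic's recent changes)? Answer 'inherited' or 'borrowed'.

borrowed

If inherited, *wikilmu would pass through all of Luranic's changes:
Luranic: start from *wikilmu.
  rule 1 (intervocalic voicing): wikilmu → wigilmu
  rule 2 (glide loss): wigilmu → igilmu
  rule 3 (apocope): igilmu → igilm
  rule 4 (unconditioned shift): igilm → igirm
  ⇒ Luranic igirm
If borrowed from Gamol 'wihilmu' after the early changes, it would undergo only the recent ones:
  rule 3 (apocope): wihilmu → wihilm
  rule 4 (unconditioned shift): wihilm → wihirm
  ⇒ as a loan: wihirm
Luranic 'wihirm' matches the loan outcome 'wihirm', not the inherited 'igirm' — it skipped the early Luranic changes, so it was borrowed from Gamol.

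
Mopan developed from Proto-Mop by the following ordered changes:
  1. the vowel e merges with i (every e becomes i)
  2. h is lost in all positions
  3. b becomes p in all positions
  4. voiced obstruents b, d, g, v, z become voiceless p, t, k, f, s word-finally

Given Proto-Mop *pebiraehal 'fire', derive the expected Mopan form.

pipiraial

Mopan: *pebiraehal
  pebiraehal → pibiraihal   [vowel merger]
  pibiraihal → pibiraial   [h-loss]
  pibiraial → pipiraial   [unconditioned shift]
  pipiraial (rule 4 does not apply)
  giving Mopan pipiraial.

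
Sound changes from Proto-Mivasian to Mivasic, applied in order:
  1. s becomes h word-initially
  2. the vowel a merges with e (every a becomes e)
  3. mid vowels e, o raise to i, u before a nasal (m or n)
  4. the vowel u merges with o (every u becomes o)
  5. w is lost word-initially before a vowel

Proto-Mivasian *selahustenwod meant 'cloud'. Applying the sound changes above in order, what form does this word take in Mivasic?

helehostinwod

Mivasic: *selahustenwod
  selahustenwod → helahustenwod   [debuccalisation]
  helahustenwod → helehustenwod   [vowel merger]
  helehustenwod → helehustinwod   [pre-nasal raising]
  helehustinwod → helehostinwod   [vowel merger]
  helehostinwod (rule 5 does not apply)
  giving Mivasic helehostinwod.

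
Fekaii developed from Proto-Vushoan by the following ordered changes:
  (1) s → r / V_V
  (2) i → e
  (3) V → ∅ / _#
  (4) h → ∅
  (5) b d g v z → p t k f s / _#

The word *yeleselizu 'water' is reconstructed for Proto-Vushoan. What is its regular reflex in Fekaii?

yelereles

Fekaii: *yeleselizu > yelerelizu > yelerelezu > yelerelez > yelereles  (by rhotacism, vowel merger, apocope, final devoicing)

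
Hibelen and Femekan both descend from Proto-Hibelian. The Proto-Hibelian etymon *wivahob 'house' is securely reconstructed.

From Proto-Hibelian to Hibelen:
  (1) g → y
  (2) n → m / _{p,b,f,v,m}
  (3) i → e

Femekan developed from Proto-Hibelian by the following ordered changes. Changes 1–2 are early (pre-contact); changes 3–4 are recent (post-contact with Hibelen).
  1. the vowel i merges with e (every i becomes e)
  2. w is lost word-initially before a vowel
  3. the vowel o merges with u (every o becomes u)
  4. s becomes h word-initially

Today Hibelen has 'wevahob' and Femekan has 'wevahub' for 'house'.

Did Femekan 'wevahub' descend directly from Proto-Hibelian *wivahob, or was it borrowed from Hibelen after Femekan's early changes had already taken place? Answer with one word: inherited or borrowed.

If inherited, *wivahob would pass through all of Femekan's changes:
Femekan: start from *wivahob.
  rule 1 (vowel merger): wivahob → wevahob
  rule 2 (glide loss): wevahob → evahob
  rule 3 (vowel merger): evahob → evahub
  rule 4: no change — evahub
  ⇒ Femekan evahub
If borrowed from Hibelen 'wevahob' after the early changes, it would undergo only the recent ones:
  rule 3 (vowel merger): wevahob → wevahub
  rule 4 (debuccalisation): no change (wevahub)
  ⇒ as a loan: wevahub
Femekan 'wevahub' matches the loan outcome 'wevahub', not the inherited 'evahub' — it skipped the early Femekan changes, so it was borrowed from Hibelen.

borrowed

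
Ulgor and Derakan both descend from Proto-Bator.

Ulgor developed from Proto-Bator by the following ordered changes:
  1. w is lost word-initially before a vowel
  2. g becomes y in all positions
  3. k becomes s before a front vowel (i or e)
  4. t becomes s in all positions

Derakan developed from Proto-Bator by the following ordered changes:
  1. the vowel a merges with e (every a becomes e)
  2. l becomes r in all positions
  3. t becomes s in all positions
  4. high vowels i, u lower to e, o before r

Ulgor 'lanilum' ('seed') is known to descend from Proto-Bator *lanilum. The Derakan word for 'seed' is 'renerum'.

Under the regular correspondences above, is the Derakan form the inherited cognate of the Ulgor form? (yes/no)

Derive the expected Derakan reflex of *lanilum:
Derakan: *lanilum
  lanilum → lenilum   [vowel merger]
  lenilum → renirum   [unconditioned shift]
  renirum (rule 3 does not apply)
  renirum → renerum   [pre-rhotic lowering]
  giving Derakan renerum.
Derakan 'renerum' matches the regular reflex exactly, so the pair is cognate.

yes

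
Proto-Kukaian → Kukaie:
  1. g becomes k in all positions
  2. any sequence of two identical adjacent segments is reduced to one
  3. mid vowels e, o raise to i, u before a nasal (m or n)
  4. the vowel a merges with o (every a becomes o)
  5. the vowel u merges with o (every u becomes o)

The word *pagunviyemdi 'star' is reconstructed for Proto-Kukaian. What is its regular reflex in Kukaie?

Kukaie: start from *pagunviyemdi.
  rule 1 (unconditioned shift): pagunviyemdi → pakunviyemdi
  rule 2: no change — pakunviyemdi
  rule 3 (pre-nasal raising): pakunviyemdi → pakunviyimdi
  rule 4 (vowel merger): pakunviyimdi → pokunviyimdi
  rule 5 (vowel merger): pokunviyimdi → pokonviyimdi
  ⇒ Kukaie pokonviyimdi

pokonviyimdi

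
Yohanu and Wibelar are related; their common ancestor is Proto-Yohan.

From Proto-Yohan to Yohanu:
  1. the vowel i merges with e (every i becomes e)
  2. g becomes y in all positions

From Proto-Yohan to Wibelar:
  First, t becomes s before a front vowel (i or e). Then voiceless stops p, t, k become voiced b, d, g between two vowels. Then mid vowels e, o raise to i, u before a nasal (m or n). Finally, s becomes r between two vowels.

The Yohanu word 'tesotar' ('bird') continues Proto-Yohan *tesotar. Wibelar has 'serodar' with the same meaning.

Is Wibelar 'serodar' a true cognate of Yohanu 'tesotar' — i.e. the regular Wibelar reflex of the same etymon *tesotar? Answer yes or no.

yes

Derive the expected Wibelar reflex of *tesotar:
Wibelar: start from *tesotar.
  rule 1 (palatalisation): tesotar → sesotar
  rule 2 (intervocalic voicing): sesotar → sesodar
  rule 3: no change — sesodar
  rule 4 (rhotacism): sesodar → serodar
  ⇒ Wibelar serodar
Wibelar 'serodar' matches the regular reflex exactly, so the pair is cognate.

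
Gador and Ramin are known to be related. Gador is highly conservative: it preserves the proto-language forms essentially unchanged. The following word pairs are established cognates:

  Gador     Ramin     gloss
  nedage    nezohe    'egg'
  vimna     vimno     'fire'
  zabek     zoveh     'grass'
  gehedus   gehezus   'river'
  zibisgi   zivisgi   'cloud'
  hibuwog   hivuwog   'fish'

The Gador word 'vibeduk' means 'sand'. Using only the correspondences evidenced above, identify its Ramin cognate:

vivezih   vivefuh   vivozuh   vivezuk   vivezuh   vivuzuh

zabek ~ zoveh — Gador b corresponds to Ramin v between vowels (before a front vowel).
gehedus ~ gehezus — Gador d corresponds to Ramin z between vowels (before a back vowel).
zabek ~ zoveh — Gador k corresponds to Ramin h word-finally.
Applying these to Gador 'vibeduk':
  vibeduk → viveduk   (b→v between vowels (before a front vowel))
  viveduk → vivezuk   (d→z between vowels (before a back vowel))
  vivezuk → vivezuh   (k→h word-finally)
So the Ramin cognate is 'vivezuh'.

vivezuh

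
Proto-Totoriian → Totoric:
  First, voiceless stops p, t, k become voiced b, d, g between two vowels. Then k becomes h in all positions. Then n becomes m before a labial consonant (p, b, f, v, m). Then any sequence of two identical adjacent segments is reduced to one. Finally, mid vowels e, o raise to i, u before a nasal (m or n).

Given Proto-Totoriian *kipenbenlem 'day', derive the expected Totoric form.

hibimbinlim

Totoric: start from *kipenbenlem.
  rule 1 (intervocalic voicing): kipenbenlem → kibenbenlem
  rule 2 (unconditioned shift): kibenbenlem → hibenbenlem
  rule 3 (nasal place assimilation): hibenbenlem → hibembenlem
  rule 4: no change — hibembenlem
  rule 5 (pre-nasal raising): hibembenlem → hibimbinlim
  ⇒ Totoric hibimbinlim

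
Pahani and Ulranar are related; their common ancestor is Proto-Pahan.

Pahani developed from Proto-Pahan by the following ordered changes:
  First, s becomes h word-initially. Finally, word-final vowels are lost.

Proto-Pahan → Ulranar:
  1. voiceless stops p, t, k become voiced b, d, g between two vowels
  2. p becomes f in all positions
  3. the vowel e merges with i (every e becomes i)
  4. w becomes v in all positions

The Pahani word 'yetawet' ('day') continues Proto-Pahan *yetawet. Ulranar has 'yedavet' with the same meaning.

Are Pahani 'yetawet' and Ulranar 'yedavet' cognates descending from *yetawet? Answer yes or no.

Derive the expected Ulranar reflex of *yetawet:
Ulranar: start from *yetawet.
  rule 1 (intervocalic voicing): yetawet → yedawet
  rule 2: no change — yedawet
  rule 3 (vowel merger): yedawet → yidawit
  rule 4 (unconditioned shift): yidawit → yidavit
  ⇒ Ulranar yidavit
The regular Ulranar reflex would be 'yidavit', but the attested form is 'yedavet'. The correspondence is irregular, so they are not cognates (the Ulranar form has a different source).

no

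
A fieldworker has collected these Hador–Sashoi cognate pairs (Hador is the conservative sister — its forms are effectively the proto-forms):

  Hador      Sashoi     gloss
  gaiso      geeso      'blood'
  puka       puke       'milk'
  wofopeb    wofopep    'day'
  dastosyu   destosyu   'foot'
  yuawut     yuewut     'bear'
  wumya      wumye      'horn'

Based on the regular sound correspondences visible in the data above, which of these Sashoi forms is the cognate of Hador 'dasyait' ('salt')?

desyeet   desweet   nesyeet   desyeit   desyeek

desyeet

dastosyu ~ destosyu — Hador a corresponds to Sashoi e after a consonant, before a consonant other than r, m, n, p, b, f, v.
gaiso ~ geeso — Hador a corresponds to Sashoi e after a consonant, before a front vowel.
gaiso ~ geeso — Hador i corresponds to Sashoi e after a vowel, before a consonant other than r, m, n, p, b, f, v.
Applying these to Hador 'dasyait':
  dasyait → desyait   (a→e after a consonant, before a consonant other than r, m, n, p, b, f, v)
  desyait → desyeit   (a→e after a consonant, before a front vowel)
  desyeit → desyeet   (i→e after a vowel, before a consonant other than r, m, n, p, b, f, v)
So the Sashoi cognate is 'desyeet'.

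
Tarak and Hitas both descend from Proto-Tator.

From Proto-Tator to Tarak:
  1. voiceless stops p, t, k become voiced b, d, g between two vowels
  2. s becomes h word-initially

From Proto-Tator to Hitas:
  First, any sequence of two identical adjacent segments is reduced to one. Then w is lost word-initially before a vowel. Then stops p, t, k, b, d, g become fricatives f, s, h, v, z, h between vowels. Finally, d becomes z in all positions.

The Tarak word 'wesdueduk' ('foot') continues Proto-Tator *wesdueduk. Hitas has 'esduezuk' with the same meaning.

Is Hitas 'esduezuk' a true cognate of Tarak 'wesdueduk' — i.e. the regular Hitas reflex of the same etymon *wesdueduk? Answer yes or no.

Derive the expected Hitas reflex of *wesdueduk:
Hitas: *wesdueduk
  wesdueduk (rule 1 does not apply)
  wesdueduk → esdueduk   [glide loss]
  esdueduk → esduezuk   [intervocalic lenition]
  esduezuk → eszuezuk   [unconditioned shift]
  giving Hitas eszuezuk.
The regular Hitas reflex would be 'eszuezuk', but the attested form is 'esduezuk'. The correspondence is irregular, so they are not cognates (the Hitas form has a different source).

no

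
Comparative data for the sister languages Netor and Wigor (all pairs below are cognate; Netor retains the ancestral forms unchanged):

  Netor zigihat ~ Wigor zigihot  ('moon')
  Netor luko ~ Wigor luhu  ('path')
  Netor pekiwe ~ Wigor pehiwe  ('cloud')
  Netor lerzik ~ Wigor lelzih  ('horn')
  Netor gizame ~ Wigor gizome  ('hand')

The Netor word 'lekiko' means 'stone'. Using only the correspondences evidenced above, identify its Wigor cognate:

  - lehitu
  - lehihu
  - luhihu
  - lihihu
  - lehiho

lehihu

pekiwe ~ pehiwe — Netor k corresponds to Wigor h between vowels (before a front vowel).
luko ~ luhu — Netor k corresponds to Wigor h between vowels (before a back vowel).
luko ~ luhu — Netor o corresponds to Wigor u word-finally.
Applying these to Netor 'lekiko':
  lekiko → lehiko   (k→h between vowels (before a front vowel))
  lehiko → lehiho   (k→h between vowels (before a back vowel))
  lehiho → lehihu   (o→u word-finally)
So the Wigor cognate is 'lehihu'.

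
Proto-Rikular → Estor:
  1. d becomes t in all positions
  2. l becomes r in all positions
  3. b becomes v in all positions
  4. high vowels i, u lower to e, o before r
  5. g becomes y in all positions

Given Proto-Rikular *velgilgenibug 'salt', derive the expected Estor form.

veryeryenivuy

Estor: *velgilgenibug > vergirgenibug > vergirgenivug > vergergenivug > veryeryenivuy  (by unconditioned shift, unconditioned shift, pre-rhotic lowering, unconditioned shift)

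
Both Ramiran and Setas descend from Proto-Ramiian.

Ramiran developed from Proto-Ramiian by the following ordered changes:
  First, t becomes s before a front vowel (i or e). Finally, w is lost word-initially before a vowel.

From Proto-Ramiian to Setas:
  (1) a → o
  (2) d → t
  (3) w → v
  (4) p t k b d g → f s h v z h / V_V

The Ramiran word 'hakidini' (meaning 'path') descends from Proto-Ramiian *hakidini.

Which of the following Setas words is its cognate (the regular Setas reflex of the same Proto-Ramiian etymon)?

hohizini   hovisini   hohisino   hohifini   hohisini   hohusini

hohisini

Setas: *hakidini > hokidini > hokitini > hohisini  (by vowel merger, unconditioned shift, intervocalic lenition)
The other candidates each miss or misapply at least one Setas change.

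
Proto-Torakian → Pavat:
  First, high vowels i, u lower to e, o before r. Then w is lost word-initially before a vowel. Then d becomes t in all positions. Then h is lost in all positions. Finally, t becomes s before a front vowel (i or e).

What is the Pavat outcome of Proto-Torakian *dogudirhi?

Pavat: *dogudirhi > doguderhi > toguterhi > toguteri > toguseri  (by pre-rhotic lowering, unconditioned shift, h-loss, palatalisation)

toguseri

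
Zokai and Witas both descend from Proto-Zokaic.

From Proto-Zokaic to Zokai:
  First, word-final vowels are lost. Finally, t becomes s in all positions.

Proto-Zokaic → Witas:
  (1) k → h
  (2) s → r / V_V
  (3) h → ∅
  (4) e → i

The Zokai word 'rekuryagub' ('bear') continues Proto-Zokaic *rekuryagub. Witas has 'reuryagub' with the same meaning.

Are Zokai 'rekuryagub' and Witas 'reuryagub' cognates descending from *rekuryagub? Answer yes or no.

Derive the expected Witas reflex of *rekuryagub:
Witas: *rekuryagub
  rekuryagub → rehuryagub   [unconditioned shift]
  rehuryagub (rule 2 does not apply)
  rehuryagub → reuryagub   [h-loss]
  reuryagub → riuryagub   [vowel merger]
  giving Witas riuryagub.
The regular Witas reflex would be 'riuryagub', but the attested form is 'reuryagub'. The correspondence is irregular, so they are not cognates (the Witas form has a different source).

no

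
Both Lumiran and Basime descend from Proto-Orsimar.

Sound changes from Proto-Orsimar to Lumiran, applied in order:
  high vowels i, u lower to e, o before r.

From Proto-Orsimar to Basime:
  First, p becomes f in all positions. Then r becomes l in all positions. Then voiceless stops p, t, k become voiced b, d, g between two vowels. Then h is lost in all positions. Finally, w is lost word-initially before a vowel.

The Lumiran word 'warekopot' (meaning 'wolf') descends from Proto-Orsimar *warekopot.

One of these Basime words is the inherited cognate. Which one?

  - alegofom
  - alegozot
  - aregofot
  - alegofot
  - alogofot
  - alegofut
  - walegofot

alegofot

Basime: start from *warekopot.
  rule 1 (unconditioned shift): warekopot → warekofot
  rule 2 (unconditioned shift): warekofot → walekofot
  rule 3 (intervocalic voicing): walekofot → walegofot
  rule 4: no change — walegofot
  rule 5 (glide loss): walegofot → alegofot
  ⇒ Basime alegofot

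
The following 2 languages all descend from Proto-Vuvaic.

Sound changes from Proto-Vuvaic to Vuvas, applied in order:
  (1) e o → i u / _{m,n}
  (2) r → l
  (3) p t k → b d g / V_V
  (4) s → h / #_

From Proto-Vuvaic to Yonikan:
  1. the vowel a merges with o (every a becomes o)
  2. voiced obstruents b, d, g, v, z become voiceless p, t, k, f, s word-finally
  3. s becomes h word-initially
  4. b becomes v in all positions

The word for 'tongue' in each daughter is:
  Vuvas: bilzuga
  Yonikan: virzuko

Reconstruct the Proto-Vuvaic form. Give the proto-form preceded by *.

*birzuka

Position 7: Vuvas has a, Yonikan has o. Vuvas preserves a here (none of its changes turn any other segment into a), so the proto-segment is *a.
Position 3: Vuvas has l, Yonikan has r. Yonikan preserves r here (none of its changes turn any other segment into r), so the proto-segment is *r.
Position 6: Vuvas has g, Yonikan has k. Taking the neighbouring segments as reconstructed: Vuvas g could go back to *k or *g; Yonikan k can only go back to *k — the one source consistent with every daughter is *k.
Continuing position by position gives *birzuka; check it forward:
Vuvas: *birzuka > bilzuka > bilzuga  (by unconditioned shift, intervocalic voicing)
Yonikan: *birzuka
  birzuka → birzuko   [vowel merger]
  birzuko (rule 2 does not apply)
  birzuko (rule 3 does not apply)
  birzuko → virzuko   [unconditioned shift]
  giving Yonikan virzuko.
*birzuka is the unique common source.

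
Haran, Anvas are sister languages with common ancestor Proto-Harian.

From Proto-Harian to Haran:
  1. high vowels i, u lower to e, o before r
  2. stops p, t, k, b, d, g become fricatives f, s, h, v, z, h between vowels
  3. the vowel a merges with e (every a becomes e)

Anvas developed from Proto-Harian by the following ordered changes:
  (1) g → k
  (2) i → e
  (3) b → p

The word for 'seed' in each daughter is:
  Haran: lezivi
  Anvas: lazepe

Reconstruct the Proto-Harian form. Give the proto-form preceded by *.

*lazibi

Position 4: Haran has i, Anvas has e. Haran preserves i here (none of its changes turn any other segment into i), so the proto-segment is *i.
Position 6: Haran has i, Anvas has e. Haran preserves i here (none of its changes turn any other segment into i), so the proto-segment is *i.
Continuing position by position gives *lazibi; check it forward:
Haran: *lazibi
  lazibi (rule 1 does not apply)
  lazibi → lazivi   [intervocalic lenition]
  lazivi → lezivi   [vowel merger]
  giving Haran lezivi.
Anvas: start from *lazibi.
  rule 1: no change — lazibi
  rule 2 (vowel merger): lazibi → lazebe
  rule 3 (unconditioned shift): lazebe → lazepe
  ⇒ Anvas lazepe
*lazibi is the unique common source.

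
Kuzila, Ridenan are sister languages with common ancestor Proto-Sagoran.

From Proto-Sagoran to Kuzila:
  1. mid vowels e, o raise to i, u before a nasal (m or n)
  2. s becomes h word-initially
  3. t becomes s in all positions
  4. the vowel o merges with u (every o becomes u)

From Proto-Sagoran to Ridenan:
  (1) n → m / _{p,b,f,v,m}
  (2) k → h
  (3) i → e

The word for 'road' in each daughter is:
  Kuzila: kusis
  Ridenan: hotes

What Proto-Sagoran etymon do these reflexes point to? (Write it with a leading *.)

Position 2: Kuzila has u, Ridenan has o. Ridenan preserves o here (none of its changes turn any other segment into o), so the proto-segment is *o.
Position 1: Kuzila has k, Ridenan has h. Kuzila preserves k here (none of its changes turn any other segment into k), so the proto-segment is *k.
Verify the candidate proto-form against each daughter:
Kuzila: *kotis
  kotis (rule 1 does not apply)
  kotis (rule 2 does not apply)
  kotis → kosis   [unconditioned shift]
  kosis → kusis   [vowel merger]
  giving Kuzila kusis.
Ridenan: start from *kotis.
  rule 1: no change — kotis
  rule 2 (unconditioned shift): kotis → hotis
  rule 3 (vowel merger): hotis → hotes
  ⇒ Ridenan hotes
Only *kotis yields all of Kuzila kusis, Ridenan hotes.

*kotis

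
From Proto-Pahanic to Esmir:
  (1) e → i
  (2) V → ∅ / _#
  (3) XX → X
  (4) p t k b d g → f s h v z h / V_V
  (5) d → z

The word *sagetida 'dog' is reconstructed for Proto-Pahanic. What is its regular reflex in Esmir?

Esmir: *sagetida > sagitida > sagitid > sahisid > sahisiz  (by vowel merger, apocope, intervocalic lenition, unconditioned shift)

sahisiz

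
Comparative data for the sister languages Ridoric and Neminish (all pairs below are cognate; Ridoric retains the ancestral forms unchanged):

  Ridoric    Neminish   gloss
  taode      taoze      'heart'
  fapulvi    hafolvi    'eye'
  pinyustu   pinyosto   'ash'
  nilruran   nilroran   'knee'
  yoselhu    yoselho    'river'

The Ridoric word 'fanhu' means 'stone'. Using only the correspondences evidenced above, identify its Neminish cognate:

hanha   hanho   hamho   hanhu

fapulvi ~ hafolvi — Ridoric f corresponds to Neminish h word-initially before a back vowel.
pinyustu ~ pinyosto, yoselhu ~ yoselho — Ridoric u corresponds to Neminish o word-finally.
Applying these to Ridoric 'fanhu':
  fanhu → hanhu   (f→h word-initially before a back vowel)
  hanhu → hanho   (u→o word-finally)
So the Neminish cognate is 'hanho'.

hanho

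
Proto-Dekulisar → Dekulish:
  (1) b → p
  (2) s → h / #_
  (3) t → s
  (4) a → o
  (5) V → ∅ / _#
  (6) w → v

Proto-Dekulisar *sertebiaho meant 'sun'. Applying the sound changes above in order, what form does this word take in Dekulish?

Dekulish: *sertebiaho > sertepiaho > hertepiaho > hersepiaho > hersepioho > hersepioh  (by unconditioned shift, debuccalisation, unconditioned shift, vowel merger, apocope)

hersepioh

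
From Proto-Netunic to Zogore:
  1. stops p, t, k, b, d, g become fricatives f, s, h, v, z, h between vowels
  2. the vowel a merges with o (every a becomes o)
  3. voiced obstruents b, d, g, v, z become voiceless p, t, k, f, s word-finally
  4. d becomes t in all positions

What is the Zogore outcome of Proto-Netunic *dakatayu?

Zogore: start from *dakatayu.
  rule 1 (intervocalic lenition): dakatayu → dahasayu
  rule 2 (vowel merger): dahasayu → dohosoyu
  rule 3: no change — dohosoyu
  rule 4 (unconditioned shift): dohosoyu → tohosoyu
  ⇒ Zogore tohosoyu

tohosoyu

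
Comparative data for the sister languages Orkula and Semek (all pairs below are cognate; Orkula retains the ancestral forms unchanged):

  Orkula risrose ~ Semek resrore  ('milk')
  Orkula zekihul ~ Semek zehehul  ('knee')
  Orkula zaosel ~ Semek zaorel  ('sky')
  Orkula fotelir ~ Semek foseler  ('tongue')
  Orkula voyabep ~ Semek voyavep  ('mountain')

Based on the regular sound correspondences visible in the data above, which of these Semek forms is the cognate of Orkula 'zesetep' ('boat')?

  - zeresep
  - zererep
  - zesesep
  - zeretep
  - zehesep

zeresep

risrose ~ resrore, zaosel ~ zaorel — Orkula s corresponds to Semek r between vowels (before a front vowel).
fotelir ~ foseler — Orkula t corresponds to Semek s between vowels (before a front vowel).
Applying these to Orkula 'zesetep':
  zesetep → zeretep   (s→r between vowels (before a front vowel))
  zeretep → zeresep   (t→s between vowels (before a front vowel))
So the Semek cognate is 'zeresep'.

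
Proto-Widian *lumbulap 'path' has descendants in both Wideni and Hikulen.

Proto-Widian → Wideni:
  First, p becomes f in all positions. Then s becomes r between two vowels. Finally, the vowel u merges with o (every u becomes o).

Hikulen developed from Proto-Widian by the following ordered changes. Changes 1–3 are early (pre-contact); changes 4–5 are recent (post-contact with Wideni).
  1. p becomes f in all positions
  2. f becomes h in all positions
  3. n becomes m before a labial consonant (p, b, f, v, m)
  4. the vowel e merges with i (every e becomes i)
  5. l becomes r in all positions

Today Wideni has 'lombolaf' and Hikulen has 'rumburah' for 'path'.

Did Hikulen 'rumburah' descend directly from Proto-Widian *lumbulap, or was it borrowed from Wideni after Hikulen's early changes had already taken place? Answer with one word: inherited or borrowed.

If inherited, *lumbulap would pass through all of Hikulen's changes:
Hikulen: start from *lumbulap.
  rule 1 (unconditioned shift): lumbulap → lumbulaf
  rule 2 (unconditioned shift): lumbulaf → lumbulah
  rule 3: no change — lumbulah
  rule 4: no change — lumbulah
  rule 5 (unconditioned shift): lumbulah → rumburah
  ⇒ Hikulen rumburah
If borrowed from Wideni 'lombolaf' after the early changes, it would undergo only the recent ones:
  rule 4 (vowel merger): no change (lombolaf)
  rule 5 (unconditioned shift): lombolaf → romboraf
  ⇒ as a loan: romboraf
Hikulen 'rumburah' matches the inherited outcome exactly, so it is an inherited cognate, not a loan.

inherited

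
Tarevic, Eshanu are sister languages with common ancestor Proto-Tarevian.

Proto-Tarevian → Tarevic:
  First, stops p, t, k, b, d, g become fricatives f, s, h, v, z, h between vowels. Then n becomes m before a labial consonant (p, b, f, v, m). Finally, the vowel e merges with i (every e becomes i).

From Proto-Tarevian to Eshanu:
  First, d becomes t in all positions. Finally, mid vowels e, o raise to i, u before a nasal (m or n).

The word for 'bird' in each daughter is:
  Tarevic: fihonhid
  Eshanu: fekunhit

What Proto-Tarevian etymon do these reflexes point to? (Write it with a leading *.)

Position 3: Tarevic has h, Eshanu has k. Eshanu preserves k here (none of its changes turn any other segment into k), so the proto-segment is *k.
Position 2: Tarevic has i, Eshanu has e. Eshanu preserves e here (none of its changes turn any other segment into e), so the proto-segment is *e.
Position 4: Tarevic has o, Eshanu has u. Tarevic preserves o here (none of its changes turn any other segment into o), so the proto-segment is *o.
Verify the candidate proto-form against each daughter:
Tarevic: start from *fekonhid.
  rule 1 (intervocalic lenition): fekonhid → fehonhid
  rule 2: no change — fehonhid
  rule 3 (vowel merger): fehonhid → fihonhid
  ⇒ Tarevic fihonhid
Eshanu: *fekonhid
  fekonhid → fekonhit   [unconditioned shift]
  fekonhit → fekunhit   [pre-nasal raising]
  giving Eshanu fekunhit.
Only *fekonhid yields all of Tarevic fihonhid, Eshanu fekunhit.

*fekonhid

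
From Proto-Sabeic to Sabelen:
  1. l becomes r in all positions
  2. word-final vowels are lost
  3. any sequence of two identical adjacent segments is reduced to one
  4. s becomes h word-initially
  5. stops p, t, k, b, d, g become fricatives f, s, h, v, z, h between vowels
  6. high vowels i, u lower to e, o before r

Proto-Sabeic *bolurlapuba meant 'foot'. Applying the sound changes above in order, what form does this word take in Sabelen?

bororafub

Sabelen: start from *bolurlapuba.
  rule 1 (unconditioned shift): bolurlapuba → borurrapuba
  rule 2 (apocope): borurrapuba → borurrapub
  rule 3 (degemination): borurrapub → borurapub
  rule 4: no change — borurapub
  rule 5 (intervocalic lenition): borurapub → borurafub
  rule 6 (pre-rhotic lowering): borurafub → bororafub
  ⇒ Sabelen bororafub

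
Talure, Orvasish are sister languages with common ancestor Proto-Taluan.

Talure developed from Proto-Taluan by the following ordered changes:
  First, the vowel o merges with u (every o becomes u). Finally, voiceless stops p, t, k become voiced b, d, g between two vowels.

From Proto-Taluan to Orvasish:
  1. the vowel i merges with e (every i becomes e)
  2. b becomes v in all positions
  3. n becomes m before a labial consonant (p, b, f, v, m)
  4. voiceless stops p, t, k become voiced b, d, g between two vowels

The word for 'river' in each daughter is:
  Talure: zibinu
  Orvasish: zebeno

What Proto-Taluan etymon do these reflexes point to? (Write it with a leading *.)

*zipino

Position 4: Talure has i, Orvasish has e. Talure preserves i here (none of its changes turn any other segment into i), so the proto-segment is *i.
Position 3: Talure has b, Orvasish has b. In Orvasish, b can only continue *p, so the proto-segment is *p.
Continuing position by position gives *zipino; check it forward:
Talure: *zipino
  zipino → zipinu   [vowel merger]
  zipinu → zibinu   [intervocalic voicing]
  giving Talure zibinu.
Orvasish: start from *zipino.
  rule 1 (vowel merger): zipino → zepeno
  rule 2: no change — zepeno
  rule 3: no change — zepeno
  rule 4 (intervocalic voicing): zepeno → zebeno
  ⇒ Orvasish zebeno
No other proto-form is consistent with every reflex, so the reconstruction is *zipino.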